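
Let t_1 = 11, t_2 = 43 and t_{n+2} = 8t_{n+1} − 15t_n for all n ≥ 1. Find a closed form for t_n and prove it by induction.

Claim: t_n = 5^n + 2·3^n.

Base cases: t_1 = 11 and 5^1 + 2·3^1 = 11; t_2 = 43 and 5^2 + 2·3^2 = 43.
Assume t_i = 5^i + 2·3^i for all 1 ≤ i ≤ j, where j ≥ 2.
Then t_{j+1} = 8t_j − 15t_{j−1} = 8·(5^j + 2·3^j) − 15·(5^{j−1} + 2·3^{j−1}) = (8·5 − 15)5^{j−1} + 2·(8·3 − 15)3^{j−1} = 25·5^{j−1} + 18·3^{j−1} = 5^{j+1} + 2·3^{j+1}.
This completes the inductive step, so t_n = 5^n + 2·3^n for all n ≥ 1.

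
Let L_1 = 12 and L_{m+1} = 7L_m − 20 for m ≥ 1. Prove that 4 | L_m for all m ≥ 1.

Base case: L_1 = 12 = 4·3, so 4 | L_1.
Assume 4 | L_j, so L_j = 4t for some integer t.
Then L_{j+1} = 7L_j − 20 = 7·(4t) − 20 = 4(7t − 5), so 4 | L_{j+1}.
Hence 4 | L_m for every m ≥ 1, by induction.

4 | L_m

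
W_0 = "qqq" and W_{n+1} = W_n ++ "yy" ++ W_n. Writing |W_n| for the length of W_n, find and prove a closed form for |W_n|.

Claim: |W_n| = 5·2^n − 2.

Base case: |W_0| = 3, and 5·2^0 − 2 = 3.
Assume |W_j| = 5·2^j − 2.
Then |W_{j+1}| = |W_j| + 2 + |W_j| = 2|W_j| + 2 = 2(5·2^j − 2) + 2 = 5·2^{j+1} − 4 + 2 = 5·2^{j+1} − 2.
So the formula holds for j+1, and by induction |W_n| = 5·2^n − 2 for all n ≥ 0.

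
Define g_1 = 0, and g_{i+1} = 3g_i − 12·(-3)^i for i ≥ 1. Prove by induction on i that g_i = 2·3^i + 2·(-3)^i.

Base case: g_1 = 0, and 2·3^1 + 2·(-3)^1 = 6 − 6 = 0.
Assume g_k = 2·3^k + 2·(-3)^k for some k ≥ 1.
Then g_{k+1} = 3g_k − 12·(-3)^k = 3·(2·3^k + 2·(-3)^k) − 12·(-3)^k = 2·3^{k+1} + 6·(-3)^k − 12·(-3)^k = 2·3^{k+1} − 6·(-3)^k = 2·3^{k+1} + 2·(-3)^{k+1}.
By induction, g_i = 2·3^i + 2·(-3)^i for all i ≥ 1.

g_i = 2·3^i + 2·(-3)^i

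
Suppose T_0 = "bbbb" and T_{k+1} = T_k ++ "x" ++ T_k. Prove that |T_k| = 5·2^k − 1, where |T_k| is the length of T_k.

Base case: |T_0| = 4, and 5·2^0 − 1 = 4.
Assume |T_r| = 5·2^r − 1.
Then |T_{r+1}| = |T_r| + 1 + |T_r| = 2|T_r| + 1 = 2(5·2^r − 1) + 1 = 5·2^{r+1} − 2 + 1 = 5·2^{r+1} − 1.
So the formula holds for r+1, and by induction |T_k| = 5·2^k − 1 for all k ≥ 0.

|T_k| = 5·2^k − 1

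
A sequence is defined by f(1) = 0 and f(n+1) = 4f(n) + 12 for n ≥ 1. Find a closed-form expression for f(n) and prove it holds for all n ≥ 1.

Claim: f(n) = 4^n − 4.

Base case: f(1) = 0, and 4^1 − 4 = 4 − 4 = 0.
Assume f(j) = 4^j − 4 for some j ≥ 1.
Then f(j+1) = 4f(j) + 12 = 4·(4^j − 4) + 12 = 4^{j+1} − 16 + 12 = 4^{j+1} − 4.
So the formula holds for j+1, and by induction f(n) = 4^n − 4 for all n ≥ 1.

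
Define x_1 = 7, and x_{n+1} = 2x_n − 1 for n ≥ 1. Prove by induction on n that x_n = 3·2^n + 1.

Base case: x_1 = 7, and 3·2^1 + 1 = 6 + 1 = 7.
Assume x_r = 3·2^r + 1 for some r ≥ 1.
Then x_{r+1} = 2x_r − 1 = 2·(3·2^r + 1) − 1 = 6·2^r + 2 − 1 = 3·2^{r+1} + 1.
This completes the inductive step, so x_n = 3·2^n + 1 for all n ≥ 1.

x_n = 3·2^n + 1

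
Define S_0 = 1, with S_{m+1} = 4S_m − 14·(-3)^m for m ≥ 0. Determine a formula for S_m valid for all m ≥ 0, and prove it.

Claim: S_m = -4^m + 2·(-3)^m.

Base case: S_0 = 1, and -4^0 + 2·(-3)^0 = -1 + 2 = 1.
Assume S_r = -4^r + 2·(-3)^r for some r ≥ 0.
Then S_{r+1} = 4S_r − 14·(-3)^r = 4·(-4^r + 2·(-3)^r) − 14·(-3)^r = -4^{r+1} + 8·(-3)^r − 14·(-3)^r = -4^{r+1} − 6·(-3)^r = -4^{r+1} + 2·(-3)^{r+1}.
This completes the inductive step, so S_m = -4^m + 2·(-3)^m for all m ≥ 0.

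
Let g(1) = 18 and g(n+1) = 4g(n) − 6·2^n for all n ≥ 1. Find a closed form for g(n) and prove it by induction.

Claim: g(n) = 3·4^n + 3·2^n.

Base case: g(1) = 18, and 3·4^1 + 3·2^1 = 12 + 6 = 18.
Assume g(k) = 3·4^k + 3·2^k for some k ≥ 1.
Then g(k+1) = 4g(k) − 6·2^k = 4·(3·4^k + 3·2^k) − 6·2^k = 3·4^{k+1} + 12·2^k − 6·2^k = 3·4^{k+1} + 6·2^k = 3·4^{k+1} + 3·2^{k+1}.
By induction, g(n) = 3·4^n + 3·2^n for all n ≥ 1.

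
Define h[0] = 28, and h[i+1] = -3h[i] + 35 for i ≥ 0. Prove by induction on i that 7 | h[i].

Base case: h[0] = 28 = 7·4, so 7 | h[0].
Assume 7 | h[j], so h[j] = 7t for some integer t.
Then h[j+1] = -3h[j] + 35 = -3·(7t) + 35 = 7(-3t + 5), so 7 | h[j+1].
So the property holds for j+1, and by induction 7 | h[i] for all i ≥ 0.

7 | h[i]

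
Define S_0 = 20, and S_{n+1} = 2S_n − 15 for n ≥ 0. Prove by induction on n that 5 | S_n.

Base case: S_0 = 20 = 5·4, so 5 | S_0.
Assume 5 | S_j, so S_j = 5t for some integer t.
Then S_{j+1} = 2S_j − 15 = 2·(5t) − 15 = 5(2t − 3), so 5 | S_{j+1}.
So the property holds for j+1, and by induction 5 | S_n for all n ≥ 0.

5 | S_n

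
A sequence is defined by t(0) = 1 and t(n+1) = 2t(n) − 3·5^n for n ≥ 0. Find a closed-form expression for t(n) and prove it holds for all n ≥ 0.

Claim: t(n) = 2·2^n − 5^n.

Base case: t(0) = 1, and 2·2^0 − 5^0 = 2 − 1 = 1.
Assume t(m) = 2·2^m − 5^m for some m ≥ 0.
Then t(m+1) = 2t(m) − 3·5^m = 2·(2·2^m − 5^m) − 3·5^m = 2·2^{m+1} − 2·5^m − 3·5^m = 2·2^{m+1} − 5·5^m = 2·2^{m+1} − 5^{m+1}.
By induction, t(n) = 2·2^n − 5^n for all n ≥ 0.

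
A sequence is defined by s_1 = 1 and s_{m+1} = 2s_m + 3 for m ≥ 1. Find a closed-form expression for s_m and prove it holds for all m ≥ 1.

Claim: s_m = 2^{m+1} − 3.

Base case: s_1 = 1, and 2^{1+1} − 3 = 4 − 3 = 1.
Assume s_r = 2^{r+1} − 3 for some r ≥ 1.
Then s_{r+1} = 2s_r + 3 = 2·(2^{r+1} − 3) + 3 = 2^{r+2} − 6 + 3 = 2^{r+2} − 3.
This completes the inductive step, so s_m = 2^{m+1} − 3 for all m ≥ 1.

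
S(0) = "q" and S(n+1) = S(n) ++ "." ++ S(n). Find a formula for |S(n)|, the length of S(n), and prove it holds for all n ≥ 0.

Claim: |S(n)| = 2^{n+1} − 1.

Base case: |S(0)| = 1, and 2^{0+1} − 1 = 1.
Assume |S(k)| = 2^{k+1} − 1.
Then |S(k+1)| = |S(k)| + 1 + |S(k)| = 2|S(k)| + 1 = 2(2^{k+1} − 1) + 1 = 2^{k+2} − 2 + 1 = 2^{k+2} − 1.
So the formula holds for k+1, and by induction |S(n)| = 2^{n+1} − 1 for all n ≥ 0.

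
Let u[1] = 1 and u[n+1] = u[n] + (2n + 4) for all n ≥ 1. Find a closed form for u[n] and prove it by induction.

Claim: u[n] = n^2 + 3n − 3.

Base case: u[1] = 1, and 1^2 + 3·1 − 3 = 1.
Assume u[m] = m^2 + 3m − 3.
Then u[m+1] = u[m] + (2m + 4) = (m^2 + 3m − 3) + (2m + 4) = m^2 + 5m + 1,
and (m+1)^2 + 3·(m+1) − 3 = m^2 + 5m + 1.
Hence u[n] = n^2 + 3n − 3 for every n ≥ 1, by induction.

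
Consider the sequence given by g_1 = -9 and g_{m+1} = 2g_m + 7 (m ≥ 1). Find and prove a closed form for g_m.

Claim: g_m = -2^m − 7.

Base case: g_1 = -9, and -2^1 − 7 = -2 − 7 = -9.
Assume g_k = -2^k − 7 for some k ≥ 1.
Then g_{k+1} = 2g_k + 7 = 2·(-2^k − 7) + 7 = -2^{k+1} − 14 + 7 = -2^{k+1} − 7.
So the formula holds for k+1, and by induction g_m = -2^m − 7 for all m ≥ 1.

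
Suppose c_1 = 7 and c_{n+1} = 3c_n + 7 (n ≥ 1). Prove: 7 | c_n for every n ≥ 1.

Base case: c_1 = 7 = 7·1, so 7 | c_1.
Assume 7 | c_k, so c_k = 7t for some integer t.
Then c_{k+1} = 3c_k + 7 = 3·(7t) + 7 = 7(3t + 1), so 7 | c_{k+1}.
This completes the inductive step, so 7 | c_n for all n ≥ 1.

7 | c_n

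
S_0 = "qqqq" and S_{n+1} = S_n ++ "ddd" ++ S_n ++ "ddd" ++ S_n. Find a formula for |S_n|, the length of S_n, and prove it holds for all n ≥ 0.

Claim: |S_n| = 7·3^n − 3.

Base case: |S_0| = 4, and 7·3^0 − 3 = 4.
Assume |S_m| = 7·3^m − 3.
Then |S_{m+1}| = 3|S_m| + 6 = 3(7·3^m − 3) + 6 = 7·3^{m+1} − 9 + 6 = 7·3^{m+1} − 3.
So the formula holds for m+1, and by induction |S_n| = 7·3^n − 3 for all n ≥ 0.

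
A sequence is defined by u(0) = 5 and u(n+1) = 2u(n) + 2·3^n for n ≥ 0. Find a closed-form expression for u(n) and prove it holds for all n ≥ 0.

Claim: u(n) = 3·2^n + 2·3^n.

Base case: u(0) = 5, and 3·2^0 + 2·3^0 = 3 + 2 = 5.
Assume u(m) = 3·2^m + 2·3^m for some m ≥ 0.
Then u(m+1) = 2u(m) + 2·3^m = 2·(3·2^m + 2·3^m) + 2·3^m = 3·2^{m+1} + 4·3^m + 2·3^m = 3·2^{m+1} + 6·3^m = 3·2^{m+1} + 2·3^{m+1}.
This completes the inductive step, so u(n) = 3·2^n + 2·3^n for all n ≥ 0.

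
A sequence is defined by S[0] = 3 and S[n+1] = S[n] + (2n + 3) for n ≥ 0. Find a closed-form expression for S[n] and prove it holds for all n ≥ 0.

Claim: S[n] = n^2 + 2n + 3.

Base case: S[0] = 3, and 0^2 + 2·0 + 3 = 3.
Assume S[r] = r^2 + 2r + 3.
Then S[r+1] = S[r] + (2r + 3) = (r^2 + 2r + 3) + (2r + 3) = r^2 + 4r + 6,
and (r+1)^2 + 2·(r+1) + 3 = r^2 + 4r + 6.
By induction, S[n] = n^2 + 2n + 3 for all n ≥ 0.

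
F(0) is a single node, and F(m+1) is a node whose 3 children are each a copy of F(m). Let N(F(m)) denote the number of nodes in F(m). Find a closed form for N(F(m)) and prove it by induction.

Claim: N(F(m)) = (3^{m+1} − 1)/2.

Base case: N(F(0)) = 1, and (3^{0+1} − 1)/2 = 1.
Assume N(F(r)) = (3^{r+1} − 1)/2.
Then N(F(r+1)) = 1 + 3N(F(r)) = 1 + 3·(3^{r+1} − 1)/2 = 1 + (3^{r+2} − 3)/2 = (2 + 3^{r+2} − 3)/2 = (3^{r+2} − 1)/2.
Hence N(F(m)) = (3^{m+1} − 1)/2 for every m ≥ 0, by induction.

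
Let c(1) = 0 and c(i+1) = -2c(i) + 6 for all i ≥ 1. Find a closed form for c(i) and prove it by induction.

Claim: c(i) = (-2)^i + 2.

Base case: c(1) = 0, and (-2)^1 + 2 = -2 + 2 = 0.
Assume c(r) = (-2)^r + 2 for some r ≥ 1.
Then c(r+1) = -2c(r) + 6 = -2·((-2)^r + 2) + 6 = -2·(-2)^r − 4 + 6 = (-2)^{r+1} + 2.
Hence c(i) = (-2)^i + 2 for every i ≥ 1, by induction.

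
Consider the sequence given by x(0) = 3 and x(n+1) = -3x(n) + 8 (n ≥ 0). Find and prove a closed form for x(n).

Claim: x(n) = (-3)^n + 2.

Base case: x(0) = 3, and (-3)^0 + 2 = 1 + 2 = 3.
Assume x(k) = (-3)^k + 2 for some k ≥ 0.
Then x(k+1) = -3x(k) + 8 = -3·((-3)^k + 2) + 8 = -3·(-3)^k − 6 + 8 = (-3)^{k+1} + 2.
Hence x(n) = (-3)^n + 2 for every n ≥ 0, by induction.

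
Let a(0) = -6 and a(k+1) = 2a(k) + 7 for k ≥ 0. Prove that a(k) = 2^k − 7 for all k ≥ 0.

Base case: a(0) = -6, and 2^0 − 7 = 1 − 7 = -6.
Assume a(r) = 2^r − 7 for some r ≥ 0.
Then a(r+1) = 2a(r) + 7 = 2·(2^r − 7) + 7 = 2^{r+1} − 14 + 7 = 2^{r+1} − 7.
Hence a(k) = 2^k − 7 for every k ≥ 0, by induction.

a(k) = 2^k − 7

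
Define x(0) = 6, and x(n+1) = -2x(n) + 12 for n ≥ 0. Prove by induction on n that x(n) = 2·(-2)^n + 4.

Base case: x(0) = 6, and 2·(-2)^0 + 4 = 2 + 4 = 6.
Assume x(m) = 2·(-2)^m + 4 for some m ≥ 0.
Then x(m+1) = -2x(m) + 12 = -2·(2·(-2)^m + 4) + 12 = -4·(-2)^m − 8 + 12 = 2·(-2)^{m+1} + 4.
This completes the inductive step, so x(n) = 2·(-2)^n + 4 for all n ≥ 0.

x(n) = 2·(-2)^n + 4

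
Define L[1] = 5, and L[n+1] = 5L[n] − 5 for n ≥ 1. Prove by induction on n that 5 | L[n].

Base case: L[1] = 5 = 5·1, so 5 | L[1].
Assume 5 | L[j], so L[j] = 5t for some integer t.
Then L[j+1] = 5L[j] − 5 = 5·(5t) − 5 = 5(5t − 1), so 5 | L[j+1].
Hence 5 | L[n] for every n ≥ 1, by induction.

5 | L[n]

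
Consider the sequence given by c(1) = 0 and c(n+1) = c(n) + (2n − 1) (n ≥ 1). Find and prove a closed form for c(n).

Claim: c(n) = n^2 − 2n + 1.

Base case: c(1) = 0, and 1^2 − 2·1 + 1 = 0.
Assume c(m) = m^2 − 2m + 1.
Then c(m+1) = c(m) + (2m − 1) = (m^2 − 2m + 1) + (2m − 1) = m^2,
and (m+1)^2 − 2·(m+1) + 1 = m^2.
Hence c(n) = n^2 − 2n + 1 for every n ≥ 1, by induction.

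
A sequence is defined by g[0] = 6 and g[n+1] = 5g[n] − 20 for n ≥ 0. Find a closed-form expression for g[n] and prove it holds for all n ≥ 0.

Claim: g[n] = 5^n + 5.

Base case: g[0] = 6, and 5^0 + 5 = 1 + 5 = 6.
Assume g[r] = 5^r + 5 for some r ≥ 0.
Then g[r+1] = 5g[r] − 20 = 5·(5^r + 5) − 20 = 5^{r+1} + 25 − 20 = 5^{r+1} + 5.
By induction, g[n] = 5^n + 5 for all n ≥ 0.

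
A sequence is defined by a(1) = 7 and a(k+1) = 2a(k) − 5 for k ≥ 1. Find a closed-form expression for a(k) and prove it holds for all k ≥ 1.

Claim: a(k) = 2^k + 5.

Base case: a(1) = 7, and 2^1 + 5 = 2 + 5 = 7.
Assume a(m) = 2^m + 5 for some m ≥ 1.
Then a(m+1) = 2a(m) − 5 = 2·(2^m + 5) − 5 = 2^{m+1} + 10 − 5 = 2^{m+1} + 5.
Hence a(k) = 2^k + 5 for every k ≥ 1, by induction.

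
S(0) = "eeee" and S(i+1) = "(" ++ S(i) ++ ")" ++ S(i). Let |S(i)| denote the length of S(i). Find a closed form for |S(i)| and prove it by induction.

Claim: |S(i)| = 6·2^i − 2.

Base case: |S(0)| = 4, and 6·2^0 − 2 = 4.
Assume |S(m)| = 6·2^m − 2.
Then |S(m+1)| = 1 + |S(m)| + 1 + |S(m)| = 2|S(m)| + 2 = 2(6·2^m − 2) + 2 = 6·2^{m+1} − 4 + 2 = 6·2^{m+1} − 2.
Hence |S(i)| = 6·2^i − 2 for every i ≥ 0, by induction.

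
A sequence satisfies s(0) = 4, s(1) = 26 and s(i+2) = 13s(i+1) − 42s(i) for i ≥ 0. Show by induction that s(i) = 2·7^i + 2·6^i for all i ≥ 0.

Base cases: s(0) = 4 and 2·7^0 + 2·6^0 = 4; s(1) = 26 and 2·7^1 + 2·6^1 = 26.
Assume s(j) = 2·7^j + 2·6^j for all 0 ≤ j ≤ m, where m ≥ 1.
Then s(m+1) = 13s(m) − 42s(m−1) = 13·(2·7^m + 2·6^m) − 42·(2·7^{m−1} + 2·6^{m−1}) = 2·(13·7 − 42)7^{m−1} + 2·(13·6 − 42)6^{m−1} = 98·7^{m−1} + 72·6^{m−1} = 2·7^{m+1} + 2·6^{m+1}.
This completes the inductive step, so s(i) = 2·7^i + 2·6^i for all i ≥ 0.

s(i) = 2·7^i + 2·6^i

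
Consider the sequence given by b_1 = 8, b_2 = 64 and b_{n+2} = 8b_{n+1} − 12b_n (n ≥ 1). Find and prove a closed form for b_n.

Claim: b_n = 2·6^n − 2·2^n.

Base cases: b_1 = 8 and 2·6^1 − 2·2^1 = 8; b_2 = 64 and 2·6^2 − 2·2^2 = 64.
Assume b_j = 2·6^j − 2·2^j for all 1 ≤ j ≤ k, where k ≥ 2.
Then b_{k+1} = 8b_k − 12b_{k−1} = 8·(2·6^k − 2·2^k) − 12·(2·6^{k−1} − 2·2^{k−1}) = 2·(8·6 − 12)6^{k−1} − 2·(8·2 − 12)2^{k−1} = 72·6^{k−1} − 8·2^{k−1} = 2·6^{k+1} − 2·2^{k+1}.
By strong induction, b_n = 2·6^n − 2·2^n for all n ≥ 1.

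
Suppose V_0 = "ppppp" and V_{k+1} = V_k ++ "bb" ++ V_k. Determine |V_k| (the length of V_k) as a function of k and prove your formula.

Claim: |V_k| = 7·2^k − 2.

Base case: |V_0| = 5, and 7·2^0 − 2 = 5.
Assume |V_m| = 7·2^m − 2.
Then |V_{m+1}| = |V_m| + 2 + |V_m| = 2|V_m| + 2 = 2(7·2^m − 2) + 2 = 7·2^{m+1} − 4 + 2 = 7·2^{m+1} − 2.
Hence |V_k| = 7·2^k − 2 for every k ≥ 0, by induction.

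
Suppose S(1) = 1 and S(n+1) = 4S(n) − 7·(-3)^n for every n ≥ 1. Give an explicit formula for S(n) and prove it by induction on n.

Claim: S(n) = 4^n + (-3)^n.

Base case: S(1) = 1, and 4^1 + (-3)^1 = 4 − 3 = 1.
Assume S(j) = 4^j + (-3)^j for some j ≥ 1.
Then S(j+1) = 4S(j) − 7·(-3)^j = 4·(4^j + (-3)^j) − 7·(-3)^j = 4^{j+1} + 4·(-3)^j − 7·(-3)^j = 4^{j+1} − 3·(-3)^j = 4^{j+1} + (-3)^{j+1}.
By induction, S(n) = 4^n + (-3)^n for all n ≥ 1.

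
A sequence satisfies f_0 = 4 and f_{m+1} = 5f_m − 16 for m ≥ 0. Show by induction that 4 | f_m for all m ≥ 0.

Base case: f_0 = 4 = 4·1, so 4 | f_0.
Assume 4 | f_j, so f_j = 4t for some integer t.
Then f_{j+1} = 5f_j − 16 = 5·(4t) − 16 = 4(5t − 4), so 4 | f_{j+1}.
By induction, 4 | f_m for all m ≥ 0.

4 | f_m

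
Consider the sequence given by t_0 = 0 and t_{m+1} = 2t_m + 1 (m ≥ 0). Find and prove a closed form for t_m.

Claim: t_m = 2^m − 1.

Base case: t_0 = 0, and 2^0 − 1 = 1 − 1 = 0.
Assume t_j = 2^j − 1 for some j ≥ 0.
Then t_{j+1} = 2t_j + 1 = 2·(2^j − 1) + 1 = 2^{j+1} − 2 + 1 = 2^{j+1} − 1.
By induction, t_m = 2^m − 1 for all m ≥ 0.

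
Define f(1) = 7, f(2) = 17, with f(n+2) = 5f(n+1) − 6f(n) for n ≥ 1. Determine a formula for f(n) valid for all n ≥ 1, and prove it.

Claim: f(n) = 2·2^n + 3^n.

Base cases: f(1) = 7 and 2·2^1 + 3^1 = 7; f(2) = 17 and 2·2^2 + 3^2 = 17.
Assume f(j) = 2·2^j + 3^j for all 1 ≤ j ≤ k, where k ≥ 2.
Then f(k+1) = 5f(k) − 6f(k−1) = 5·(2·2^k + 3^k) − 6·(2·2^{k−1} + 3^{k−1}) = 2·(5·2 − 6)2^{k−1} + (5·3 − 6)3^{k−1} = 8·2^{k−1} + 9·3^{k−1} = 2·2^{k+1} + 3^{k+1}.
This completes the inductive step, so f(n) = 2·2^n + 3^n for all n ≥ 1.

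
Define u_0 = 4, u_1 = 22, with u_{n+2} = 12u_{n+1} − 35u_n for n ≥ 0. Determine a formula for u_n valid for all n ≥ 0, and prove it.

Claim: u_n = 3·5^n + 7^n.

Base cases: u_0 = 4 and 3·5^0 + 7^0 = 4; u_1 = 22 and 3·5^1 + 7^1 = 22.
Assume u_j = 3·5^j + 7^j for all 0 ≤ j ≤ m, where m ≥ 1.
Then u_{m+1} = 12u_m − 35u_{m−1} = 12·(3·5^m + 7^m) − 35·(3·5^{m−1} + 7^{m−1}) = 3·(12·5 − 35)5^{m−1} + (12·7 − 35)7^{m−1} = 75·5^{m−1} + 49·7^{m−1} = 3·5^{m+1} + 7^{m+1}.
This completes the inductive step, so u_n = 3·5^n + 7^n for all n ≥ 0.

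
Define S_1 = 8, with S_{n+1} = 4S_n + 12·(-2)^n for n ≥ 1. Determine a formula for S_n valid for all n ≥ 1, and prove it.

Claim: S_n = 4^n − 2·(-2)^n.

Base case: S_1 = 8, and 4^1 − 2·(-2)^1 = 4 + 4 = 8.
Assume S_r = 4^r − 2·(-2)^r for some r ≥ 1.
Then S_{r+1} = 4S_r + 12·(-2)^r = 4·(4^r − 2·(-2)^r) + 12·(-2)^r = 4^{r+1} − 8·(-2)^r + 12·(-2)^r = 4^{r+1} + 4·(-2)^r = 4^{r+1} − 2·(-2)^{r+1}.
This completes the inductive step, so S_n = 4^n − 2·(-2)^n for all n ≥ 1.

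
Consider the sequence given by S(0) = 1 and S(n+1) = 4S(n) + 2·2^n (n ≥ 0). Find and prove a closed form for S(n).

Claim: S(n) = 2·4^n − 2^n.

Base case: S(0) = 1, and 2·4^0 − 2^0 = 2 − 1 = 1.
Assume S(r) = 2·4^r − 2^r for some r ≥ 0.
Then S(r+1) = 4S(r) + 2·2^r = 4·(2·4^r − 2^r) + 2·2^r = 2·4^{r+1} − 4·2^r + 2·2^r = 2·4^{r+1} − 2·2^r = 2·4^{r+1} − 2^{r+1}.
So the formula holds for r+1, and by induction S(n) = 2·4^n − 2^n for all n ≥ 0.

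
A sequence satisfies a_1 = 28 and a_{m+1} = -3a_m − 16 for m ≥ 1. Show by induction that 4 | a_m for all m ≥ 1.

Base case: a_1 = 28 = 4·7, so 4 | a_1.
Assume 4 | a_r, so a_r = 4t for some integer t.
Then a_{r+1} = -3a_r − 16 = -3·(4t) − 16 = 4(-3t − 4), so 4 | a_{r+1}.
So the property holds for r+1, and by induction 4 | a_m for all m ≥ 1.

4 | a_m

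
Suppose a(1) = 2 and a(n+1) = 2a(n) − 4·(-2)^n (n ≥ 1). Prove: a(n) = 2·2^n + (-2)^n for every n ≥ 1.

Base case: a(1) = 2, and 2·2^1 + (-2)^1 = 4 − 2 = 2.
Assume a(k) = 2·2^k + (-2)^k for some k ≥ 1.
Then a(k+1) = 2a(k) − 4·(-2)^k = 2·(2·2^k + (-2)^k) − 4·(-2)^k = 2·2^{k+1} + 2·(-2)^k − 4·(-2)^k = 2·2^{k+1} − 2·(-2)^k = 2·2^{k+1} + (-2)^{k+1}.
This completes the inductive step, so a(n) = 2·2^n + (-2)^n for all n ≥ 1.

a(n) = 2·2^n + (-2)^n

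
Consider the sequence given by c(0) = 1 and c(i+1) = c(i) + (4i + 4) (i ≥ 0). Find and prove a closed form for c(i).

Claim: c(i) = 2i^2 + 2i + 1.

Base case: c(0) = 1, and 2·0^2 + 2·0 + 1 = 1.
Assume c(k) = 2k^2 + 2k + 1.
Then c(k+1) = c(k) + (4k + 4) = (2k^2 + 2k + 1) + (4k + 4) = 2k^2 + 6k + 5,
and 2·(k+1)^2 + 2·(k+1) + 1 = 2k^2 + 6k + 5.
This completes the inductive step, so c(i) = 2i^2 + 2i + 1 for all i ≥ 0.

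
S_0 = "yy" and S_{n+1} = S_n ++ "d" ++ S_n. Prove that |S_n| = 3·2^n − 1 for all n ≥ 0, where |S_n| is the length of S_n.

Base case: |S_0| = 2, and 3·2^0 − 1 = 2.
Assume |S_m| = 3·2^m − 1.
Then |S_{m+1}| = |S_m| + 1 + |S_m| = 2|S_m| + 1 = 2(3·2^m − 1) + 1 = 3·2^{m+1} − 2 + 1 = 3·2^{m+1} − 1.
Hence |S_n| = 3·2^n − 1 for every n ≥ 0, by induction.

|S_n| = 3·2^n − 1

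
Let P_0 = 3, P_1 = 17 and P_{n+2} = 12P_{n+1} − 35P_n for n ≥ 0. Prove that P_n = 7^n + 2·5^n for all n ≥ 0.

Base cases: P_0 = 3 and 7^0 + 2·5^0 = 3; P_1 = 17 and 7^1 + 2·5^1 = 17.
Assume P_j = 7^j + 2·5^j for all 0 ≤ j ≤ k, where k ≥ 1.
Then P_{k+1} = 12P_k − 35P_{k−1} = 12·(7^k + 2·5^k) − 35·(7^{k−1} + 2·5^{k−1}) = (12·7 − 35)7^{k−1} + 2·(12·5 − 35)5^{k−1} = 49·7^{k−1} + 50·5^{k−1} = 7^{k+1} + 2·5^{k+1}.
So the formula holds for k+1, and by strong induction P_n = 7^n + 2·5^n for all n ≥ 0.

P_n = 7^n + 2·5^n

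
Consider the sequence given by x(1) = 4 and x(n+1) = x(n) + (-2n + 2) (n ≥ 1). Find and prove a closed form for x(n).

Claim: x(n) = -n^2 + 3n + 2.

Base case: x(1) = 4, and -1^2 + 3·1 + 2 = 4.
Assume x(j) = -j^2 + 3j + 2.
Then x(j+1) = x(j) + (-2j + 2) = (-j^2 + 3j + 2) + (-2j + 2) = -j^2 + j + 4,
and -(j+1)^2 + 3·(j+1) + 2 = -j^2 + j + 4.
By induction, x(n) = -n^2 + 3n + 2 for all n ≥ 1.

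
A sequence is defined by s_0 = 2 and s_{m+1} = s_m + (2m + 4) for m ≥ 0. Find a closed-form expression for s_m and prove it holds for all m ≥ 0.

Claim: s_m = m^2 + 3m + 2.

Base case: s_0 = 2, and 0^2 + 3·0 + 2 = 2.
Assume s_j = j^2 + 3j + 2.
Then s_{j+1} = s_j + (2j + 4) = (j^2 + 3j + 2) + (2j + 4) = j^2 + 5j + 6,
and (j+1)^2 + 3·(j+1) + 2 = j^2 + 5j + 6.
This completes the inductive step, so s_m = m^2 + 3m + 2 for all m ≥ 0.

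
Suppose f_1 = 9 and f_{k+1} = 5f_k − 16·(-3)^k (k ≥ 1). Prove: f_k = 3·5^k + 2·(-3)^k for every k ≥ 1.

Base case: f_1 = 9, and 3·5^1 + 2·(-3)^1 = 15 − 6 = 9.
Assume f_r = 3·5^r + 2·(-3)^r for some r ≥ 1.
Then f_{r+1} = 5f_r − 16·(-3)^r = 5·(3·5^r + 2·(-3)^r) − 16·(-3)^r = 3·5^{r+1} + 10·(-3)^r − 16·(-3)^r = 3·5^{r+1} − 6·(-3)^r = 3·5^{r+1} + 2·(-3)^{r+1}.
By induction, f_k = 3·5^k + 2·(-3)^k for all k ≥ 1.

f_k = 3·5^k + 2·(-3)^k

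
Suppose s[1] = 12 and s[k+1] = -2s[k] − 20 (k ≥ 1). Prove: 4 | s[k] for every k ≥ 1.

Base case: s[1] = 12 = 4·3, so 4 | s[1].
Assume 4 | s[j], so s[j] = 4t for some integer t.
Then s[j+1] = -2s[j] − 20 = -2·(4t) − 20 = 4(-2t − 5), so 4 | s[j+1].
By induction, 4 | s[k] for all k ≥ 1.

4 | s[k]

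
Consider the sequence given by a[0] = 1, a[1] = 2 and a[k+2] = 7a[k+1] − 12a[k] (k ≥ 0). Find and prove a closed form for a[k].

Claim: a[k] = -4^k + 2·3^k.

Base cases: a[0] = 1 and -4^0 + 2·3^0 = 1; a[1] = 2 and -4^1 + 2·3^1 = 2.
Assume a[i] = -4^i + 2·3^i for all 0 ≤ i ≤ j, where j ≥ 1.
Then a[j+1] = 7a[j] − 12a[j−1] = 7·(-4^j + 2·3^j) − 12·(-4^{j−1} + 2·3^{j−1}) = -(7·4 − 12)4^{j−1} + 2·(7·3 − 12)3^{j−1} = -16·4^{j−1} + 18·3^{j−1} = -4^{j+1} + 2·3^{j+1}.
This completes the inductive step, so a[k] = -4^k + 2·3^k for all k ≥ 0.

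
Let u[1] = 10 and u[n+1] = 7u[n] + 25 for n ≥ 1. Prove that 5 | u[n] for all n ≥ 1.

Base case: u[1] = 10 = 5·2, so 5 | u[1].
Assume 5 | u[k], so u[k] = 5t for some integer t.
Then u[k+1] = 7u[k] + 25 = 7·(5t) + 25 = 5(7t + 5), so 5 | u[k+1].
So the property holds for k+1, and by induction 5 | u[n] for all n ≥ 1.

5 | u[n]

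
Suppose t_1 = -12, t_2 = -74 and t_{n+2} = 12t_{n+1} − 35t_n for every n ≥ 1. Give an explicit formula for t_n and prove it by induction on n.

Claim: t_n = -5^n − 7^n.

Base cases: t_1 = -12 and -5^1 − 7^1 = -12; t_2 = -74 and -5^2 − 7^2 = -74.
Assume t_i = -5^i − 7^i for all 1 ≤ i ≤ j, where j ≥ 2.
Then t_{j+1} = 12t_j − 35t_{j−1} = 12·(-5^j − 7^j) − 35·(-5^{j−1} − 7^{j−1}) = -(12·5 − 35)5^{j−1} − (12·7 − 35)7^{j−1} = -25·5^{j−1} − 49·7^{j−1} = -5^{j+1} − 7^{j+1}.
By strong induction, t_n = -5^n − 7^n for all n ≥ 1.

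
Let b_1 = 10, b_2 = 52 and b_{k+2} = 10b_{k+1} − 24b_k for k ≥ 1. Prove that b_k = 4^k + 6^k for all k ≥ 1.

Base cases: b_1 = 10 and 4^1 + 6^1 = 10; b_2 = 52 and 4^2 + 6^2 = 52.
Assume b_j = 4^j + 6^j for all 1 ≤ j ≤ m, where m ≥ 2.
Then b_{m+1} = 10b_m − 24b_{m−1} = 10·(4^m + 6^m) − 24·(4^{m−1} + 6^{m−1}) = (10·4 − 24)4^{m−1} + (10·6 − 24)6^{m−1} = 16·4^{m−1} + 36·6^{m−1} = 4^{m+1} + 6^{m+1}.
By strong induction, b_k = 4^k + 6^k for all k ≥ 1.

b_k = 4^k + 6^k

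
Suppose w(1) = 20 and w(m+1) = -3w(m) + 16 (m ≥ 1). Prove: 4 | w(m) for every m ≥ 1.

Base case: w(1) = 20 = 4·5, so 4 | w(1).
Assume 4 | w(j), so w(j) = 4t for some integer t.
Then w(j+1) = -3w(j) + 16 = -3·(4t) + 16 = 4(-3t + 4), so 4 | w(j+1).
So the property holds for j+1, and by induction 4 | w(m) for all m ≥ 1.

4 | w(m)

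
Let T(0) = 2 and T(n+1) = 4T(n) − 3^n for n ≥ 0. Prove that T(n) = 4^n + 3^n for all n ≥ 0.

Base case: T(0) = 2, and 4^0 + 3^0 = 1 + 1 = 2.
Assume T(m) = 4^m + 3^m for some m ≥ 0.
Then T(m+1) = 4T(m) − 3^m = 4·(4^m + 3^m) − 3^m = 4^{m+1} + 4·3^m − 3^m = 4^{m+1} + 3·3^m = 4^{m+1} + 3^{m+1}.
This completes the inductive step, so T(n) = 4^n + 3^n for all n ≥ 0.

T(n) = 4^n + 3^n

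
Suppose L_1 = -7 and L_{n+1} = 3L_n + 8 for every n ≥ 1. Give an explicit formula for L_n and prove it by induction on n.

Claim: L_n = -3^n − 4.

Base case: L_1 = -7, and -3^1 − 4 = -3 − 4 = -7.
Assume L_m = -3^m − 4 for some m ≥ 1.
Then L_{m+1} = 3L_m + 8 = 3·(-3^m − 4) + 8 = -3^{m+1} − 12 + 8 = -3^{m+1} − 4.
This completes the inductive step, so L_n = -3^n − 4 for all n ≥ 1.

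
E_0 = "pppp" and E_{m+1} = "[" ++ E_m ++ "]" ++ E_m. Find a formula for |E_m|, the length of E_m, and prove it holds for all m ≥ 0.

Claim: |E_m| = 6·2^m − 2.

Base case: |E_0| = 4, and 6·2^0 − 2 = 4.
Assume |E_r| = 6·2^r − 2.
Then |E_{r+1}| = 1 + |E_r| + 1 + |E_r| = 2|E_r| + 2 = 2(6·2^r − 2) + 2 = 6·2^{r+1} − 4 + 2 = 6·2^{r+1} − 2.
So the formula holds for r+1, and by induction |E_m| = 6·2^m − 2 for all m ≥ 0.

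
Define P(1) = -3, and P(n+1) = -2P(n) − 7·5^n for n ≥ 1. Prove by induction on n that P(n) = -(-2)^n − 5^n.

Base case: P(1) = -3, and -(-2)^1 − 5^1 = 2 − 5 = -3.
Assume P(k) = -(-2)^k − 5^k for some k ≥ 1.
Then P(k+1) = -2P(k) − 7·5^k = -2·(-(-2)^k − 5^k) − 7·5^k = -(-2)^{k+1} + 2·5^k − 7·5^k = -(-2)^{k+1} − 5·5^k = -(-2)^{k+1} − 5^{k+1}.
By induction, P(n) = -(-2)^n − 5^n for all n ≥ 1.

P(n) = -(-2)^n − 5^n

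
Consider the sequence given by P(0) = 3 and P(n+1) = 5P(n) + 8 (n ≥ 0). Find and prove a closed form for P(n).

Claim: P(n) = 5^{n+1} − 2.

Base case: P(0) = 3, and 5^{0+1} − 2 = 5 − 2 = 3.
Assume P(m) = 5^{m+1} − 2 for some m ≥ 0.
Then P(m+1) = 5P(m) + 8 = 5·(5^{m+1} − 2) + 8 = 5^{m+2} − 10 + 8 = 5^{m+2} − 2.
So the formula holds for m+1, and by induction P(n) = 5^{n+1} − 2 for all n ≥ 0.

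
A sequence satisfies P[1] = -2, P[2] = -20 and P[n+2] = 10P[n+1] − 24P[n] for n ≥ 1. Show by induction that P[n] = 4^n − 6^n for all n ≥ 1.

Base cases: P[1] = -2 and 4^1 − 6^1 = -2; P[2] = -20 and 4^2 − 6^2 = -20.
Assume P[i] = 4^i − 6^i for all 1 ≤ i ≤ j, where j ≥ 2.
Then P[j+1] = 10P[j] − 24P[j−1] = 10·(4^j − 6^j) − 24·(4^{j−1} − 6^{j−1}) = (10·4 − 24)4^{j−1} − (10·6 − 24)6^{j−1} = 16·4^{j−1} − 36·6^{j−1} = 4^{j+1} − 6^{j+1}.
This completes the inductive step, so P[n] = 4^n − 6^n for all n ≥ 1.

P[n] = 4^n − 6^n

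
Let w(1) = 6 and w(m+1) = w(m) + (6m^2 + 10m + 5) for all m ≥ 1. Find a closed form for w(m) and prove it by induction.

Claim: w(m) = 2m^3 + 2m^2 + m + 1.

Base case: w(1) = 6, and 2·1^3 + 2·1^2 + 1 + 1 = 6.
Assume w(k) = 2k^3 + 2k^2 + k + 1.
Then w(k+1) = w(k) + (6k^2 + 10k + 5) = (2k^3 + 2k^2 + k + 1) + (6k^2 + 10k + 5) = 2k^3 + 8k^2 + 11k + 6,
and 2·(k+1)^3 + 2·(k+1)^2 + (k+1) + 1 = 2k^3 + 8k^2 + 11k + 6.
By induction, w(m) = 2m^3 + 2m^2 + m + 1 for all m ≥ 1.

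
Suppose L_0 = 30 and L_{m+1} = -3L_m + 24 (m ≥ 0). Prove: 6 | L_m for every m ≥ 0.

Base case: L_0 = 30 = 6·5, so 6 | L_0.
Assume 6 | L_k, so L_k = 6t for some integer t.
Then L_{k+1} = -3L_k + 24 = -3·(6t) + 24 = 6(-3t + 4), so 6 | L_{k+1}.
This completes the inductive step, so 6 | L_m for all m ≥ 0.

6 | L_m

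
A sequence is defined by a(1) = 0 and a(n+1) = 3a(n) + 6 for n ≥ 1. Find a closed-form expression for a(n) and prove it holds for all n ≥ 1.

Claim: a(n) = 3^n − 3.

Base case: a(1) = 0, and 3^1 − 3 = 3 − 3 = 0.
Assume a(k) = 3^k − 3 for some k ≥ 1.
Then a(k+1) = 3a(k) + 6 = 3·(3^k − 3) + 6 = 3^{k+1} − 9 + 6 = 3^{k+1} − 3.
So the formula holds for k+1, and by induction a(n) = 3^n − 3 for all n ≥ 1.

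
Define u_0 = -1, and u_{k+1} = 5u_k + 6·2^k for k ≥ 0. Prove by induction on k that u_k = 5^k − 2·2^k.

Base case: u_0 = -1, and 5^0 − 2·2^0 = 1 − 2 = -1.
Assume u_j = 5^j − 2·2^j for some j ≥ 0.
Then u_{j+1} = 5u_j + 6·2^j = 5·(5^j − 2·2^j) + 6·2^j = 5^{j+1} − 10·2^j + 6·2^j = 5^{j+1} − 4·2^j = 5^{j+1} − 2·2^{j+1}.
By induction, u_k = 5^k − 2·2^k for all k ≥ 0.

u_k = 5^k − 2·2^k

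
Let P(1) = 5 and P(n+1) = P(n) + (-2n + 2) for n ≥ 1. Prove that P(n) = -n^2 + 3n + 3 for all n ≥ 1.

Base case: P(1) = 5, and -1^2 + 3·1 + 3 = 5.
Assume P(j) = -j^2 + 3j + 3.
Then P(j+1) = P(j) + (-2j + 2) = (-j^2 + 3j + 3) + (-2j + 2) = -j^2 + j + 5,
and -(j+1)^2 + 3·(j+1) + 3 = -j^2 + j + 5.
Hence P(n) = -n^2 + 3n + 3 for every n ≥ 1, by induction.

P(n) = -n^2 + 3n + 3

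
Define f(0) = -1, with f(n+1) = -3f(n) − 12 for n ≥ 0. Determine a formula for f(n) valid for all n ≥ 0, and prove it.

Claim: f(n) = 2·(-3)^n − 3.

Base case: f(0) = -1, and 2·(-3)^0 − 3 = 2 − 3 = -1.
Assume f(j) = 2·(-3)^j − 3 for some j ≥ 0.
Then f(j+1) = -3f(j) − 12 = -3·(2·(-3)^j − 3) − 12 = -6·(-3)^j + 9 − 12 = 2·(-3)^{j+1} − 3.
Hence f(n) = 2·(-3)^n − 3 for every n ≥ 0, by induction.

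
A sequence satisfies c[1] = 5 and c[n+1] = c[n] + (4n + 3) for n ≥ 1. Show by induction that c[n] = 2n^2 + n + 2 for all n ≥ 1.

Base case: c[1] = 5, and 2·1^2 + 1 + 2 = 5.
Assume c[r] = 2r^2 + r + 2.
Then c[r+1] = c[r] + (4r + 3) = (2r^2 + r + 2) + (4r + 3) = 2r^2 + 5r + 5,
and 2·(r+1)^2 + (r+1) + 2 = 2r^2 + 5r + 5.
By induction, c[n] = 2n^2 + n + 2 for all n ≥ 1.

c[n] = 2n^2 + n + 2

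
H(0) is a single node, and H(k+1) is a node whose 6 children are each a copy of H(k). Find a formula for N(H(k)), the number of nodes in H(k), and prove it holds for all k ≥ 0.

Claim: N(H(k)) = (6^{k+1} − 1)/5.

Base case: N(H(0)) = 1, and (6^{0+1} − 1)/5 = 1.
Assume N(H(j)) = (6^{j+1} − 1)/5.
Then N(H(j+1)) = 1 + 6N(H(j)) = 1 + 6·(6^{j+1} − 1)/5 = 1 + (6^{j+2} − 6)/5 = (5 + 6^{j+2} − 6)/5 = (6^{j+2} − 1)/5.
This completes the inductive step, so N(H(k)) = (6^{k+1} − 1)/5 for all k ≥ 0.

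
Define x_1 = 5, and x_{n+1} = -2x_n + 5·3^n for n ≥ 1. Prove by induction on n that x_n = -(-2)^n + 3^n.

Base case: x_1 = 5, and -(-2)^1 + 3^1 = 2 + 3 = 5.
Assume x_j = -(-2)^j + 3^j for some j ≥ 1.
Then x_{j+1} = -2x_j + 5·3^j = -2·(-(-2)^j + 3^j) + 5·3^j = -(-2)^{j+1} − 2·3^j + 5·3^j = -(-2)^{j+1} + 3·3^j = -(-2)^{j+1} + 3^{j+1}.
So the formula holds for j+1, and by induction x_n = -(-2)^n + 3^n for all n ≥ 1.

x_n = -(-2)^n + 3^n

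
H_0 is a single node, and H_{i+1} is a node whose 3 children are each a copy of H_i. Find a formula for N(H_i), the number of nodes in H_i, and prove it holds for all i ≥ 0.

Claim: N(H_i) = (3^{i+1} − 1)/2.

Base case: N(H_0) = 1, and (3^{0+1} − 1)/2 = 1.
Assume N(H_j) = (3^{j+1} − 1)/2.
Then N(H_{j+1}) = 1 + 3N(H_j) = 1 + 3·(3^{j+1} − 1)/2 = 1 + (3^{j+2} − 3)/2 = (2 + 3^{j+2} − 3)/2 = (3^{j+2} − 1)/2.
This completes the inductive step, so N(H_i) = (3^{i+1} − 1)/2 for all i ≥ 0.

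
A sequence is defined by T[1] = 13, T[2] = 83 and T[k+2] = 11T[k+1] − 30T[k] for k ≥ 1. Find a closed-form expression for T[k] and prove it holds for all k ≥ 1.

Claim: T[k] = 3·6^k − 5^k.

Base cases: T[1] = 13 and 3·6^1 − 5^1 = 13; T[2] = 83 and 3·6^2 − 5^2 = 83.
Assume T[j] = 3·6^j − 5^j for all 1 ≤ j ≤ m, where m ≥ 2.
Then T[m+1] = 11T[m] − 30T[m−1] = 11·(3·6^m − 5^m) − 30·(3·6^{m−1} − 5^{m−1}) = 3·(11·6 − 30)6^{m−1} − (11·5 − 30)5^{m−1} = 108·6^{m−1} − 25·5^{m−1} = 3·6^{m+1} − 5^{m+1}.
Hence T[k] = 3·6^k − 5^k for every k ≥ 1, by strong induction.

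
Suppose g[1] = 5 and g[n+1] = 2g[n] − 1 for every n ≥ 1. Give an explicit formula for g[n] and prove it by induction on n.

Claim: g[n] = 2^{n+1} + 1.

Base case: g[1] = 5, and 2^{1+1} + 1 = 4 + 1 = 5.
Assume g[j] = 2^{j+1} + 1 for some j ≥ 1.
Then g[j+1] = 2g[j] − 1 = 2·(2^{j+1} + 1) − 1 = 2^{j+2} + 2 − 1 = 2^{j+2} + 1.
By induction, g[n] = 2^{n+1} + 1 for all n ≥ 1.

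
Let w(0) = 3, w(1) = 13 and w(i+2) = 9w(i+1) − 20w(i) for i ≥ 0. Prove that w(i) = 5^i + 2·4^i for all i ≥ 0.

Base cases: w(0) = 3 and 5^0 + 2·4^0 = 3; w(1) = 13 and 5^1 + 2·4^1 = 13.
Assume w(j) = 5^j + 2·4^j for all 0 ≤ j ≤ m, where m ≥ 1.
Then w(m+1) = 9w(m) − 20w(m−1) = 9·(5^m + 2·4^m) − 20·(5^{m−1} + 2·4^{m−1}) = (9·5 − 20)5^{m−1} + 2·(9·4 − 20)4^{m−1} = 25·5^{m−1} + 32·4^{m−1} = 5^{m+1} + 2·4^{m+1}.
Hence w(i) = 5^i + 2·4^i for every i ≥ 0, by strong induction.

w(i) = 5^i + 2·4^i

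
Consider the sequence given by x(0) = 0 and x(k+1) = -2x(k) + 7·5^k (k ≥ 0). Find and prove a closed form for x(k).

Claim: x(k) = -(-2)^k + 5^k.

Base case: x(0) = 0, and -(-2)^0 + 5^0 = -1 + 1 = 0.
Assume x(r) = -(-2)^r + 5^r for some r ≥ 0.
Then x(r+1) = -2x(r) + 7·5^r = -2·(-(-2)^r + 5^r) + 7·5^r = -(-2)^{r+1} − 2·5^r + 7·5^r = -(-2)^{r+1} + 5·5^r = -(-2)^{r+1} + 5^{r+1}.
Hence x(k) = -(-2)^k + 5^k for every k ≥ 0, by induction.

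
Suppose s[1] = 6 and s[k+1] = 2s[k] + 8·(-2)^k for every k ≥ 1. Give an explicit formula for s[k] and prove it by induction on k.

Claim: s[k] = 2^k − 2·(-2)^k.

Base case: s[1] = 6, and 2^1 − 2·(-2)^1 = 2 + 4 = 6.
Assume s[m] = 2^m − 2·(-2)^m for some m ≥ 1.
Then s[m+1] = 2s[m] + 8·(-2)^m = 2·(2^m − 2·(-2)^m) + 8·(-2)^m = 2^{m+1} − 4·(-2)^m + 8·(-2)^m = 2^{m+1} + 4·(-2)^m = 2^{m+1} − 2·(-2)^{m+1}.
This completes the inductive step, so s[k] = 2^k − 2·(-2)^k for all k ≥ 1.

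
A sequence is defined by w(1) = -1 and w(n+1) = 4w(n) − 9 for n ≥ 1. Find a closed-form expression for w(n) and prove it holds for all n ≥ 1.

Claim: w(n) = -4^n + 3.

Base case: w(1) = -1, and -4^1 + 3 = -4 + 3 = -1.
Assume w(j) = -4^j + 3 for some j ≥ 1.
Then w(j+1) = 4w(j) − 9 = 4·(-4^j + 3) − 9 = -4^{j+1} + 12 − 9 = -4^{j+1} + 3.
This completes the inductive step, so w(n) = -4^n + 3 for all n ≥ 1.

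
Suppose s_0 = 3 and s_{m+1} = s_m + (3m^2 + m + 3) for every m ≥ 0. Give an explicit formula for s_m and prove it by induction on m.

Claim: s_m = m^3 − m^2 + 3m + 3.

Base case: s_0 = 3, and 0^3 − 0^2 + 3·0 + 3 = 3.
Assume s_k = k^3 − k^2 + 3k + 3.
Then s_{k+1} = s_k + (3k^2 + k + 3) = (k^3 − k^2 + 3k + 3) + (3k^2 + k + 3) = k^3 + 2k^2 + 4k + 6,
and (k+1)^3 − (k+1)^2 + 3·(k+1) + 3 = k^3 + 2k^2 + 4k + 6.
This completes the inductive step, so s_m = m^3 − m^2 + 3m + 3 for all m ≥ 0.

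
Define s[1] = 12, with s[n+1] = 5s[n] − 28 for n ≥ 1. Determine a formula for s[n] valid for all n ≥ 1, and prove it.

Claim: s[n] = 5^n + 7.

Base case: s[1] = 12, and 5^1 + 7 = 5 + 7 = 12.
Assume s[r] = 5^r + 7 for some r ≥ 1.
Then s[r+1] = 5s[r] − 28 = 5·(5^r + 7) − 28 = 5^{r+1} + 35 − 28 = 5^{r+1} + 7.
So the formula holds for r+1, and by induction s[n] = 5^n + 7 for all n ≥ 1.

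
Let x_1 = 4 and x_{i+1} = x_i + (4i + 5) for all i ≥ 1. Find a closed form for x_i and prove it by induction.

Claim: x_i = 2i^2 + 3i − 1.

Base case: x_1 = 4, and 2·1^2 + 3·1 − 1 = 4.
Assume x_r = 2r^2 + 3r − 1.
Then x_{r+1} = x_r + (4r + 5) = (2r^2 + 3r − 1) + (4r + 5) = 2r^2 + 7r + 4,
and 2·(r+1)^2 + 3·(r+1) − 1 = 2r^2 + 7r + 4.
Hence x_i = 2i^2 + 3i − 1 for every i ≥ 1, by induction.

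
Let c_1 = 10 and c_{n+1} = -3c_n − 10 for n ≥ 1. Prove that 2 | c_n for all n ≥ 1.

Base case: c_1 = 10 = 2·5, so 2 | c_1.
Assume 2 | c_k, so c_k = 2t for some integer t.
Then c_{k+1} = -3c_k − 10 = -3·(2t) − 10 = 2(-3t − 5), so 2 | c_{k+1}.
This completes the inductive step, so 2 | c_n for all n ≥ 1.

2 | c_n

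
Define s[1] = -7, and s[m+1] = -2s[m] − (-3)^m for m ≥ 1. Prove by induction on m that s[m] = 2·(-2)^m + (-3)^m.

Base case: s[1] = -7, and 2·(-2)^1 + (-3)^1 = -4 − 3 = -7.
Assume s[j] = 2·(-2)^j + (-3)^j for some j ≥ 1.
Then s[j+1] = -2s[j] − (-3)^j = -2·(2·(-2)^j + (-3)^j) − (-3)^j = 2·(-2)^{j+1} − 2·(-3)^j − (-3)^j = 2·(-2)^{j+1} − 3·(-3)^j = 2·(-2)^{j+1} + (-3)^{j+1}.
So the formula holds for j+1, and by induction s[m] = 2·(-2)^m + (-3)^m for all m ≥ 1.

s[m] = 2·(-2)^m + (-3)^m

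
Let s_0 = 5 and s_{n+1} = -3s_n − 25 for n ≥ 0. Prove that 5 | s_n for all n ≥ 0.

Base case: s_0 = 5 = 5·1, so 5 | s_0.
Assume 5 | s_r, so s_r = 5t for some integer t.
Then s_{r+1} = -3s_r − 25 = -3·(5t) − 25 = 5(-3t − 5), so 5 | s_{r+1}.
So the property holds for r+1, and by induction 5 | s_n for all n ≥ 0.

5 | s_n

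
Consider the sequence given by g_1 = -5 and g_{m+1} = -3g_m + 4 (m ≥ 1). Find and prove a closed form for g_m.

Claim: g_m = 2·(-3)^m + 1.

Base case: g_1 = -5, and 2·(-3)^1 + 1 = -6 + 1 = -5.
Assume g_r = 2·(-3)^r + 1 for some r ≥ 1.
Then g_{r+1} = -3g_r + 4 = -3·(2·(-3)^r + 1) + 4 = -6·(-3)^r − 3 + 4 = 2·(-3)^{r+1} + 1.
This completes the inductive step, so g_m = 2·(-3)^m + 1 for all m ≥ 1.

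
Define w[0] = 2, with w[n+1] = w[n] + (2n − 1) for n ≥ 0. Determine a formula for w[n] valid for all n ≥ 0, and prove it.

Claim: w[n] = n^2 − 2n + 2.

Base case: w[0] = 2, and 0^2 − 2·0 + 2 = 2.
Assume w[r] = r^2 − 2r + 2.
Then w[r+1] = w[r] + (2r − 1) = (r^2 − 2r + 2) + (2r − 1) = r^2 + 1,
and (r+1)^2 − 2·(r+1) + 2 = r^2 + 1.
By induction, w[n] = n^2 − 2n + 2 for all n ≥ 0.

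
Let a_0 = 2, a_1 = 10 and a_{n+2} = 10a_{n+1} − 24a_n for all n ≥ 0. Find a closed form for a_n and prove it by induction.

Claim: a_n = 4^n + 6^n.

Base cases: a_0 = 2 and 4^0 + 6^0 = 2; a_1 = 10 and 4^1 + 6^1 = 10.
Assume a_i = 4^i + 6^i for all 0 ≤ i ≤ j, where j ≥ 1.
Then a_{j+1} = 10a_j − 24a_{j−1} = 10·(4^j + 6^j) − 24·(4^{j−1} + 6^{j−1}) = (10·4 − 24)4^{j−1} + (10·6 − 24)6^{j−1} = 16·4^{j−1} + 36·6^{j−1} = 4^{j+1} + 6^{j+1}.
By strong induction, a_n = 4^n + 6^n for all n ≥ 0.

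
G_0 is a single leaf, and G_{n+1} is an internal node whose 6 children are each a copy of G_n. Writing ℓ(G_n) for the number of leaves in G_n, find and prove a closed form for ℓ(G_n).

Claim: ℓ(G_n) = 6^n.

Base case: ℓ(G_0) = 1, and 6^0 = 1.
Assume ℓ(G_j) = 6^j.
Then ℓ(G_{j+1}) = 6·ℓ(G_j) = 6·6^j = 6^{j+1}.
Hence ℓ(G_n) = 6^n for every n ≥ 0, by induction.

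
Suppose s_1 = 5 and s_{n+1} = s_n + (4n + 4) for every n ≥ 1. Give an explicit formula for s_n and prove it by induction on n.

Claim: s_n = 2n^2 + 2n + 1.

Base case: s_1 = 5, and 2·1^2 + 2·1 + 1 = 5.
Assume s_k = 2k^2 + 2k + 1.
Then s_{k+1} = s_k + (4k + 4) = (2k^2 + 2k + 1) + (4k + 4) = 2k^2 + 6k + 5,
and 2·(k+1)^2 + 2·(k+1) + 1 = 2k^2 + 6k + 5.
By induction, s_n = 2n^2 + 2n + 1 for all n ≥ 1.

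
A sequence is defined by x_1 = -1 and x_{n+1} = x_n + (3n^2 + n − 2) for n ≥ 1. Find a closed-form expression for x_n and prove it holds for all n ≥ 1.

Claim: x_n = n^3 − n^2 − 2n + 1.

Base case: x_1 = -1, and 1^3 − 1^2 − 2·1 + 1 = -1.
Assume x_j = j^3 − j^2 − 2j + 1.
Then x_{j+1} = x_j + (3j^2 + j − 2) = (j^3 − j^2 − 2j + 1) + (3j^2 + j − 2) = j^3 + 2j^2 − j − 1,
and (j+1)^3 − (j+1)^2 − 2·(j+1) + 1 = j^3 + 2j^2 − j − 1.
This completes the inductive step, so x_n = n^3 − n^2 − 2n + 1 for all n ≥ 1.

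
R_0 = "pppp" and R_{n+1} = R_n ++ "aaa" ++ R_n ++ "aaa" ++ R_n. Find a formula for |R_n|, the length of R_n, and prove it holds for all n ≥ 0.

Claim: |R_n| = 7·3^n − 3.

Base case: |R_0| = 4, and 7·3^0 − 3 = 4.
Assume |R_m| = 7·3^m − 3.
Then |R_{m+1}| = 3|R_m| + 6 = 3(7·3^m − 3) + 6 = 7·3^{m+1} − 9 + 6 = 7·3^{m+1} − 3.
So the formula holds for m+1, and by induction |R_n| = 7·3^n − 3 for all n ≥ 0.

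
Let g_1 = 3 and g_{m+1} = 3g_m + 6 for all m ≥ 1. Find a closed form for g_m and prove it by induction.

Claim: g_m = 2·3^m − 3.

Base case: g_1 = 3, and 2·3^1 − 3 = 6 − 3 = 3.
Assume g_r = 2·3^r − 3 for some r ≥ 1.
Then g_{r+1} = 3g_r + 6 = 3·(2·3^r − 3) + 6 = 6·3^r − 9 + 6 = 2·3^{r+1} − 3.
By induction, g_m = 2·3^m − 3 for all m ≥ 1.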